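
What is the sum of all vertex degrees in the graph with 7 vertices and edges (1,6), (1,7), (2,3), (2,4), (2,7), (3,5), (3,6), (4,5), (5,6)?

Step 1: Count edges incident to each vertex:
  deg(1) = 2 (neighbors: 6, 7)
  deg(2) = 3 (neighbors: 3, 4, 7)
  deg(3) = 3 (neighbors: 2, 5, 6)
  deg(4) = 2 (neighbors: 2, 5)
  deg(5) = 3 (neighbors: 3, 4, 6)
  deg(6) = 3 (neighbors: 1, 3, 5)
  deg(7) = 2 (neighbors: 1, 2)

Step 2: Sum all degrees:
  2 + 3 + 3 + 2 + 3 + 3 + 2 = 18

Verification: sum of degrees = 2 * |E| = 2 * 9 = 18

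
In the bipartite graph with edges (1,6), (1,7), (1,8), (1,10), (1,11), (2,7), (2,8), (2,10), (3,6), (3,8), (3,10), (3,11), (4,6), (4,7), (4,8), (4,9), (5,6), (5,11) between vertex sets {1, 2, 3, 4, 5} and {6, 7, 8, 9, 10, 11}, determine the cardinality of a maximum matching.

Step 1: List the neighbors of each left vertex:
  1: 6, 7, 8, 10, 11
  2: 7, 8, 10
  3: 6, 8, 10, 11
  4: 6, 7, 8, 9
  5: 6, 11

Step 2: Greedily match left vertices, then look for augmenting paths:
  Match 1 -- 6
  Match 2 -- 7
  Match 3 -- 8
  Match 4 -- 9
  Match 5 -- 11
  No augmenting path remains.

Step 3: Verify this is maximum:
  Matching size 5 = min(|L|, |R|) = min(5, 6), which is an upper bound, so this matching is maximum.

Maximum matching: {(1,6), (2,7), (3,8), (4,9), (5,11)}
Size: 5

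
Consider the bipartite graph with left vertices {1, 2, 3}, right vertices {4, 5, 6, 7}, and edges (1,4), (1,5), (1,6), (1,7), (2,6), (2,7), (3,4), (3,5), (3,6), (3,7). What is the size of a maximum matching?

Step 1: List the neighbors of each left vertex:
  1: 4, 5, 6, 7
  2: 6, 7
  3: 4, 5, 6, 7

Step 2: Greedily match left vertices, then look for augmenting paths:
  Match 1 -- 4
  Match 2 -- 6
  Match 3 -- 5
  No augmenting path remains.

Step 3: Verify this is maximum:
  Matching size 3 = min(|L|, |R|) = min(3, 4), which is an upper bound, so this matching is maximum.

Maximum matching: {(1,4), (2,6), (3,5)}
Size: 3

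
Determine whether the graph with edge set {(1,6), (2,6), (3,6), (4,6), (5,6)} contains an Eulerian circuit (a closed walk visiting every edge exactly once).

Step 1: Find the degree of each vertex:
  deg(1) = 1
  deg(2) = 1
  deg(3) = 1
  deg(4) = 1
  deg(5) = 1
  deg(6) = 5

Step 2: Count vertices with odd degree:
  Odd-degree vertices: 1, 2, 3, 4, 5, 6 (6 total)

Step 3: Apply Euler's theorem:
  - Eulerian circuit exists iff graph is connected and all vertices have even degree
  - Eulerian path exists iff graph is connected and has 0 or 2 odd-degree vertices

Graph has 6 odd-degree vertices (need 0 or 2).
Neither Eulerian path nor Eulerian circuit exists.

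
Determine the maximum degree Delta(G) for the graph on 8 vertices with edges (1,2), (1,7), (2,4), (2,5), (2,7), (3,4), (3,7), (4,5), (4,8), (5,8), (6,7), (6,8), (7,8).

Step 1: Count edges incident to each vertex:
  deg(1) = 2 (neighbors: 2, 7)
  deg(2) = 4 (neighbors: 1, 4, 5, 7)
  deg(3) = 2 (neighbors: 4, 7)
  deg(4) = 4 (neighbors: 2, 3, 5, 8)
  deg(5) = 3 (neighbors: 2, 4, 8)
  deg(6) = 2 (neighbors: 7, 8)
  deg(7) = 5 (neighbors: 1, 2, 3, 6, 8)
  deg(8) = 4 (neighbors: 4, 5, 6, 7)

Step 2: Find maximum:
  max(2, 4, 2, 4, 3, 2, 5, 4) = 5 (vertex 7)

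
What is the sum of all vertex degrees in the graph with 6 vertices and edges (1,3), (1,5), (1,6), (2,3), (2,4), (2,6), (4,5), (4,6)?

Step 1: Count edges incident to each vertex:
  deg(1) = 3 (neighbors: 3, 5, 6)
  deg(2) = 3 (neighbors: 3, 4, 6)
  deg(3) = 2 (neighbors: 1, 2)
  deg(4) = 3 (neighbors: 2, 5, 6)
  deg(5) = 2 (neighbors: 1, 4)
  deg(6) = 3 (neighbors: 1, 2, 4)

Step 2: Sum all degrees:
  3 + 3 + 2 + 3 + 2 + 3 = 16

Verification: sum of degrees = 2 * |E| = 2 * 8 = 16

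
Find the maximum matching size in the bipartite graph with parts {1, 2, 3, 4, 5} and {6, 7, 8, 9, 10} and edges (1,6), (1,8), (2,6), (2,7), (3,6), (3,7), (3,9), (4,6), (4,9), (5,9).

Step 1: List the neighbors of each left vertex:
  1: 6, 8
  2: 6, 7
  3: 6, 7, 9
  4: 6, 9
  5: 9

Step 2: Greedily match left vertices, then look for augmenting paths:
  Match 1 -- 8
  Match 2 -- 7
  Match 3 -- 9
  Match 4 -- 6
  No augmenting path remains.

Step 3: Verify this is maximum:
  Matching has size 4. The vertex set {1, 6, 7, 9} covers every edge and has size 4; any matching has at most one edge per cover vertex, so 4 is maximum (König's theorem).

Maximum matching: {(1,8), (2,7), (3,9), (4,6)}
Size: 4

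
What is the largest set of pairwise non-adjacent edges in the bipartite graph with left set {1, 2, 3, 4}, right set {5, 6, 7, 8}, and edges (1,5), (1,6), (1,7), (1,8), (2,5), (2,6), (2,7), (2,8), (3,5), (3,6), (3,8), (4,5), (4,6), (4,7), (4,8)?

Step 1: List the neighbors of each left vertex:
  1: 5, 6, 7, 8
  2: 5, 6, 7, 8
  3: 5, 6, 8
  4: 5, 6, 7, 8

Step 2: Greedily match left vertices, then look for augmenting paths:
  Match 1 -- 5
  Match 2 -- 6
  Match 3 -- 8
  Match 4 -- 7
  No augmenting path remains.

Step 3: Verify this is maximum:
  Matching size 4 = min(|L|, |R|) = min(4, 4), which is an upper bound, so this matching is maximum.

Maximum matching: {(1,5), (2,6), (3,8), (4,7)}
Size: 4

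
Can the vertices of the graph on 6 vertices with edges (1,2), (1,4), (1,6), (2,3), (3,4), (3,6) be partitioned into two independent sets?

Step 1: Attempt 2-coloring using BFS:
  Start at vertex 1, assign color 0
  Color vertex 2 with color 1 (neighbor of 1)
  Color vertex 4 with color 1 (neighbor of 1)
  Color vertex 6 with color 1 (neighbor of 1)
  Color vertex 3 with color 0 (neighbor of 2)
  Start new component at vertex 5, assign color 0

Step 2: 2-coloring succeeded. No conflicts found.
  Set A (color 0): {1, 3, 5}
  Set B (color 1): {2, 4, 6}

The graph is bipartite with partition {1, 3, 5}, {2, 4, 6}.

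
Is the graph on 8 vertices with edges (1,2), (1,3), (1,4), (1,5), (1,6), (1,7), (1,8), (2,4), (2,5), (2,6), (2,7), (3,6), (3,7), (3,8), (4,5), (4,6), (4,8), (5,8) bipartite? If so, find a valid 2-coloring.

Step 1: Attempt 2-coloring using BFS:
  Start at vertex 1, assign color 0
  Color vertex 2 with color 1 (neighbor of 1)
  Color vertex 3 with color 1 (neighbor of 1)
  Color vertex 4 with color 1 (neighbor of 1)
  Color vertex 5 with color 1 (neighbor of 1)
  Color vertex 6 with color 1 (neighbor of 1)
  Color vertex 7 with color 1 (neighbor of 1)
  Color vertex 8 with color 1 (neighbor of 1)

Step 2: Conflict found! Vertices 2 and 4 are adjacent but have the same color.
This means the graph contains an odd cycle.

The graph is NOT bipartite.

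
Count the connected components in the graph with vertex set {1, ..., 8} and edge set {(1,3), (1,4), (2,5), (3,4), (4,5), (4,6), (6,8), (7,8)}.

Step 1: Build adjacency list from edges:
  1: 3, 4
  2: 5
  3: 1, 4
  4: 1, 3, 5, 6
  5: 2, 4
  6: 4, 8
  7: 8
  8: 6, 7

Step 2: Run BFS/DFS from vertex 1:
  Visited: {1, 3, 4, 5, 6, 2, 8, 7}
  Reached 8 of 8 vertices

Step 3: All 8 vertices reached from vertex 1, so the graph is connected.
Number of connected components: 1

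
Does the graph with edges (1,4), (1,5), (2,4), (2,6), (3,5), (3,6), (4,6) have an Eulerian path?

Step 1: Find the degree of each vertex:
  deg(1) = 2
  deg(2) = 2
  deg(3) = 2
  deg(4) = 3
  deg(5) = 2
  deg(6) = 3

Step 2: Count vertices with odd degree:
  Odd-degree vertices: 4, 6 (2 total)

Step 3: Apply Euler's theorem:
  - Eulerian circuit exists iff graph is connected and all vertices have even degree
  - Eulerian path exists iff graph is connected and has 0 or 2 odd-degree vertices

Graph is connected with exactly 2 odd-degree vertices (4, 6).
Eulerian path exists (starting and ending at the odd-degree vertices), but no Eulerian circuit.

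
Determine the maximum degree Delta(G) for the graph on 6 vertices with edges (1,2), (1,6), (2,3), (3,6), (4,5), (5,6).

Step 1: Count edges incident to each vertex:
  deg(1) = 2 (neighbors: 2, 6)
  deg(2) = 2 (neighbors: 1, 3)
  deg(3) = 2 (neighbors: 2, 6)
  deg(4) = 1 (neighbors: 5)
  deg(5) = 2 (neighbors: 4, 6)
  deg(6) = 3 (neighbors: 1, 3, 5)

Step 2: Find maximum:
  max(2, 2, 2, 1, 2, 3) = 3 (vertex 6)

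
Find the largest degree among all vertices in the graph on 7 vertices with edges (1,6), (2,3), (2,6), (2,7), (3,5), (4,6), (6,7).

Step 1: Count edges incident to each vertex:
  deg(1) = 1 (neighbors: 6)
  deg(2) = 3 (neighbors: 3, 6, 7)
  deg(3) = 2 (neighbors: 2, 5)
  deg(4) = 1 (neighbors: 6)
  deg(5) = 1 (neighbors: 3)
  deg(6) = 4 (neighbors: 1, 2, 4, 7)
  deg(7) = 2 (neighbors: 2, 6)

Step 2: Find maximum:
  max(1, 3, 2, 1, 1, 4, 2) = 4 (vertex 6)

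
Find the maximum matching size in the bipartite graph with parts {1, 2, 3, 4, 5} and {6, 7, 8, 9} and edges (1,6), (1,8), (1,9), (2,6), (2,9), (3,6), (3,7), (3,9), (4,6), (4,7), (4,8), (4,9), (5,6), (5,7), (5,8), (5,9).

Step 1: List the neighbors of each left vertex:
  1: 6, 8, 9
  2: 6, 9
  3: 6, 7, 9
  4: 6, 7, 8, 9
  5: 6, 7, 8, 9

Step 2: Greedily match left vertices, then look for augmenting paths:
  Match 1 -- 6
  Match 2 -- 9
  Match 3 -- 7
  Match 4 -- 8
  No augmenting path remains.

Step 3: Verify this is maximum:
  Matching size 4 = min(|L|, |R|) = min(5, 4), which is an upper bound, so this matching is maximum.

Maximum matching: {(1,6), (2,9), (3,7), (4,8)}
Size: 4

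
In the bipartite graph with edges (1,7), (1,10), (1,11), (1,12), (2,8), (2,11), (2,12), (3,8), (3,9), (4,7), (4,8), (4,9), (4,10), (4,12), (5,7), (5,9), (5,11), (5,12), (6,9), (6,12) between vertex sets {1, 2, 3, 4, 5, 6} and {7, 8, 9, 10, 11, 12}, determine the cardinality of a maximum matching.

Step 1: List the neighbors of each left vertex:
  1: 7, 10, 11, 12
  2: 8, 11, 12
  3: 8, 9
  4: 7, 8, 9, 10, 12
  5: 7, 9, 11, 12
  6: 9, 12

Step 2: Greedily match left vertices, then look for augmenting paths:
  Match 1 -- 7
  Match 2 -- 8
  Match 3 -- 9
  Match 4 -- 10
  Match 5 -- 11
  Match 6 -- 12
  No augmenting path remains.

Step 3: Verify this is maximum:
  Matching size 6 = min(|L|, |R|) = min(6, 6), which is an upper bound, so this matching is maximum.

Maximum matching: {(1,7), (2,8), (3,9), (4,10), (5,11), (6,12)}
Size: 6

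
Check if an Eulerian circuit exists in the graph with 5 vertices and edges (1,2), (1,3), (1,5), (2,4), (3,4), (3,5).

Step 1: Find the degree of each vertex:
  deg(1) = 3
  deg(2) = 2
  deg(3) = 3
  deg(4) = 2
  deg(5) = 2

Step 2: Count vertices with odd degree:
  Odd-degree vertices: 1, 3 (2 total)

Step 3: Apply Euler's theorem:
  - Eulerian circuit exists iff graph is connected and all vertices have even degree
  - Eulerian path exists iff graph is connected and has 0 or 2 odd-degree vertices

Graph is connected with exactly 2 odd-degree vertices (1, 3).
Eulerian path exists (starting and ending at the odd-degree vertices), but no Eulerian circuit.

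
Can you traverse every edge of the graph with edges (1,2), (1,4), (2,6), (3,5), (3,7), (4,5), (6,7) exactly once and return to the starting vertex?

Step 1: Find the degree of each vertex:
  deg(1) = 2
  deg(2) = 2
  deg(3) = 2
  deg(4) = 2
  deg(5) = 2
  deg(6) = 2
  deg(7) = 2

Step 2: Count vertices with odd degree:
  All vertices have even degree (0 odd-degree vertices)

Step 3: Apply Euler's theorem:
  - Eulerian circuit exists iff graph is connected and all vertices have even degree
  - Eulerian path exists iff graph is connected and has 0 or 2 odd-degree vertices

Graph is connected with 0 odd-degree vertices.
Both Eulerian circuit and Eulerian path exist.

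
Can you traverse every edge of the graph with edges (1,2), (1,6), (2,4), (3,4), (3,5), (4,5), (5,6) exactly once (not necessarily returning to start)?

Step 1: Find the degree of each vertex:
  deg(1) = 2
  deg(2) = 2
  deg(3) = 2
  deg(4) = 3
  deg(5) = 3
  deg(6) = 2

Step 2: Count vertices with odd degree:
  Odd-degree vertices: 4, 5 (2 total)

Step 3: Apply Euler's theorem:
  - Eulerian circuit exists iff graph is connected and all vertices have even degree
  - Eulerian path exists iff graph is connected and has 0 or 2 odd-degree vertices

Graph is connected with exactly 2 odd-degree vertices (4, 5).
Eulerian path exists (starting and ending at the odd-degree vertices), but no Eulerian circuit.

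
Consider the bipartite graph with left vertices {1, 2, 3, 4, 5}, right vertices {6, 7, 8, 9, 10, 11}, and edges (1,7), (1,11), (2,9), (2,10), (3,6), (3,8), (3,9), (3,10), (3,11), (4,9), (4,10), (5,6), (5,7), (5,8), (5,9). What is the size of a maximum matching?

Step 1: List the neighbors of each left vertex:
  1: 7, 11
  2: 9, 10
  3: 6, 8, 9, 10, 11
  4: 9, 10
  5: 6, 7, 8, 9

Step 2: Greedily match left vertices, then look for augmenting paths:
  Match 1 -- 7
  Match 2 -- 9
  Match 3 -- 6
  Match 4 -- 10
  Match 5 -- 8
  No augmenting path remains.

Step 3: Verify this is maximum:
  Matching size 5 = min(|L|, |R|) = min(5, 6), which is an upper bound, so this matching is maximum.

Maximum matching: {(1,7), (2,9), (3,6), (4,10), (5,8)}
Size: 5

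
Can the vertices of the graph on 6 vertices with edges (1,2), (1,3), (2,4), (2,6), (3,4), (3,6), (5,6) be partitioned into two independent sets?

Step 1: Attempt 2-coloring using BFS:
  Start at vertex 1, assign color 0
  Color vertex 2 with color 1 (neighbor of 1)
  Color vertex 3 with color 1 (neighbor of 1)
  Color vertex 4 with color 0 (neighbor of 2)
  Color vertex 6 with color 0 (neighbor of 2)
  Color vertex 5 with color 1 (neighbor of 6)

Step 2: 2-coloring succeeded. No conflicts found.
  Set A (color 0): {1, 4, 6}
  Set B (color 1): {2, 3, 5}

The graph is bipartite with partition {1, 4, 6}, {2, 3, 5}.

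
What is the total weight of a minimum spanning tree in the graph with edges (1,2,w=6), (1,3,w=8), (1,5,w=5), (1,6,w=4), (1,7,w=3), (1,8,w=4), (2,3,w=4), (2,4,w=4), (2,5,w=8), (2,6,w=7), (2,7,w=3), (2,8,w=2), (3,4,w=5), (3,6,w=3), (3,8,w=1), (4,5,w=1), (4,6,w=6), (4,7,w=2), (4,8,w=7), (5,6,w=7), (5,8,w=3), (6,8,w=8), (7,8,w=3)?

Apply Kruskal's algorithm (sort edges by weight, add if no cycle):

Sorted edges by weight:
  (3,8) w=1
  (4,5) w=1
  (2,8) w=2
  (4,7) w=2
  (1,7) w=3
  (2,7) w=3
  (3,6) w=3
  (5,8) w=3
  (7,8) w=3
  (1,6) w=4
  (1,8) w=4
  (2,3) w=4
  (2,4) w=4
  (1,5) w=5
  (3,4) w=5
  (1,2) w=6
  (4,6) w=6
  (2,6) w=7
  (4,8) w=7
  (5,6) w=7
  (1,3) w=8
  (2,5) w=8
  (6,8) w=8

Add edge (3,8) w=1 -- no cycle. Running total: 1
Add edge (4,5) w=1 -- no cycle. Running total: 2
Add edge (2,8) w=2 -- no cycle. Running total: 4
Add edge (4,7) w=2 -- no cycle. Running total: 6
Add edge (1,7) w=3 -- no cycle. Running total: 9
Add edge (2,7) w=3 -- no cycle. Running total: 12
Add edge (3,6) w=3 -- no cycle. Running total: 15

MST edges: (3,8,w=1), (4,5,w=1), (2,8,w=2), (4,7,w=2), (1,7,w=3), (2,7,w=3), (3,6,w=3)
Total MST weight: 1 + 1 + 2 + 2 + 3 + 3 + 3 = 15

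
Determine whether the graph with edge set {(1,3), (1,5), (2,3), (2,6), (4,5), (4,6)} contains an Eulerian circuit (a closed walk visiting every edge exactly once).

Step 1: Find the degree of each vertex:
  deg(1) = 2
  deg(2) = 2
  deg(3) = 2
  deg(4) = 2
  deg(5) = 2
  deg(6) = 2

Step 2: Count vertices with odd degree:
  All vertices have even degree (0 odd-degree vertices)

Step 3: Apply Euler's theorem:
  - Eulerian circuit exists iff graph is connected and all vertices have even degree
  - Eulerian path exists iff graph is connected and has 0 or 2 odd-degree vertices

Graph is connected with 0 odd-degree vertices.
Both Eulerian circuit and Eulerian path exist.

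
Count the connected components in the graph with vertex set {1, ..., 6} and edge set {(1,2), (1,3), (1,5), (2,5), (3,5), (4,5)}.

Step 1: Build adjacency list from edges:
  1: 2, 3, 5
  2: 1, 5
  3: 1, 5
  4: 5
  5: 1, 2, 3, 4
  6: (none)

Step 2: Run BFS/DFS from vertex 1:
  Visited: {1, 2, 3, 5, 4}
  Reached 5 of 6 vertices

Step 3: Only 5 of 6 vertices reached. Graph is disconnected.
Connected components: {1, 2, 3, 4, 5}, {6}
Number of connected components: 2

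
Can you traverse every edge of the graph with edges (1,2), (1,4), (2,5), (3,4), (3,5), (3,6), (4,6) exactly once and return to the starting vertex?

Step 1: Find the degree of each vertex:
  deg(1) = 2
  deg(2) = 2
  deg(3) = 3
  deg(4) = 3
  deg(5) = 2
  deg(6) = 2

Step 2: Count vertices with odd degree:
  Odd-degree vertices: 3, 4 (2 total)

Step 3: Apply Euler's theorem:
  - Eulerian circuit exists iff graph is connected and all vertices have even degree
  - Eulerian path exists iff graph is connected and has 0 or 2 odd-degree vertices

Graph is connected with exactly 2 odd-degree vertices (3, 4).
Eulerian path exists (starting and ending at the odd-degree vertices), but no Eulerian circuit.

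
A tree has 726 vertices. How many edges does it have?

A tree on n vertices always has exactly n - 1 edges.
For n = 726: edges = 726 - 1 = 725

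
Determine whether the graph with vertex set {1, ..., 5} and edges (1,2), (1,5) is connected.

Step 1: Build adjacency list from edges:
  1: 2, 5
  2: 1
  3: (none)
  4: (none)
  5: 1

Step 2: Run BFS/DFS from vertex 1:
  Visited: {1, 2, 5}
  Reached 3 of 5 vertices

Step 3: Only 3 of 5 vertices reached. Graph is disconnected.
Connected components: {1, 2, 5}, {3}, {4}
Answer: No, the graph is not connected (3 components).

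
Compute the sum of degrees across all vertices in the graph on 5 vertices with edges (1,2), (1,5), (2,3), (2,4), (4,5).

Step 1: Count edges incident to each vertex:
  deg(1) = 2 (neighbors: 2, 5)
  deg(2) = 3 (neighbors: 1, 3, 4)
  deg(3) = 1 (neighbors: 2)
  deg(4) = 2 (neighbors: 2, 5)
  deg(5) = 2 (neighbors: 1, 4)

Step 2: Sum all degrees:
  2 + 3 + 1 + 2 + 2 = 10

Verification: sum of degrees = 2 * |E| = 2 * 5 = 10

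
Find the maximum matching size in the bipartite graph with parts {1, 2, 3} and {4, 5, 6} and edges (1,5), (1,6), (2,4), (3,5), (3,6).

Step 1: List the neighbors of each left vertex:
  1: 5, 6
  2: 4
  3: 5, 6

Step 2: Greedily match left vertices, then look for augmenting paths:
  Match 1 -- 5
  Match 2 -- 4
  Match 3 -- 6
  No augmenting path remains.

Step 3: Verify this is maximum:
  Matching size 3 = min(|L|, |R|) = min(3, 3), which is an upper bound, so this matching is maximum.

Maximum matching: {(1,5), (2,4), (3,6)}
Size: 3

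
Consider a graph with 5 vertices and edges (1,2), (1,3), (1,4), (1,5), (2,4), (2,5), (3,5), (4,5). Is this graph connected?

Step 1: Build adjacency list from edges:
  1: 2, 3, 4, 5
  2: 1, 4, 5
  3: 1, 5
  4: 1, 2, 5
  5: 1, 2, 3, 4

Step 2: Run BFS/DFS from vertex 1:
  Visited: {1, 2, 3, 4, 5}
  Reached 5 of 5 vertices

Step 3: All 5 vertices reached from vertex 1, so the graph is connected.
Answer: Yes, the graph is connected.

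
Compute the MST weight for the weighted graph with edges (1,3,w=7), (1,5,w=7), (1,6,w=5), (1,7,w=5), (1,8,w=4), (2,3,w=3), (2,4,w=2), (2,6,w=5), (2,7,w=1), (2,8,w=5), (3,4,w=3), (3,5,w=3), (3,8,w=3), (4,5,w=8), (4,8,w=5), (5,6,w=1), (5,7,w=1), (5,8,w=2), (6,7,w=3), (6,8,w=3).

Apply Kruskal's algorithm (sort edges by weight, add if no cycle):

Sorted edges by weight:
  (2,7) w=1
  (5,6) w=1
  (5,7) w=1
  (2,4) w=2
  (5,8) w=2
  (2,3) w=3
  (3,8) w=3
  (3,4) w=3
  (3,5) w=3
  (6,7) w=3
  (6,8) w=3
  (1,8) w=4
  (1,6) w=5
  (1,7) w=5
  (2,8) w=5
  (2,6) w=5
  (4,8) w=5
  (1,3) w=7
  (1,5) w=7
  (4,5) w=8

Add edge (2,7) w=1 -- no cycle. Running total: 1
Add edge (5,6) w=1 -- no cycle. Running total: 2
Add edge (5,7) w=1 -- no cycle. Running total: 3
Add edge (2,4) w=2 -- no cycle. Running total: 5
Add edge (5,8) w=2 -- no cycle. Running total: 7
Add edge (2,3) w=3 -- no cycle. Running total: 10
Skip edge (3,8) w=3 -- would create cycle
Skip edge (3,4) w=3 -- would create cycle
Skip edge (3,5) w=3 -- would create cycle
Skip edge (6,7) w=3 -- would create cycle
Skip edge (6,8) w=3 -- would create cycle
Add edge (1,8) w=4 -- no cycle. Running total: 14

MST edges: (2,7,w=1), (5,6,w=1), (5,7,w=1), (2,4,w=2), (5,8,w=2), (2,3,w=3), (1,8,w=4)
Total MST weight: 1 + 1 + 1 + 2 + 2 + 3 + 4 = 14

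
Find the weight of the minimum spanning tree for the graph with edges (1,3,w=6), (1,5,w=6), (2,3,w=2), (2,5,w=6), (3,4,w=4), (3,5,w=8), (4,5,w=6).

Apply Kruskal's algorithm (sort edges by weight, add if no cycle):

Sorted edges by weight:
  (2,3) w=2
  (3,4) w=4
  (1,3) w=6
  (1,5) w=6
  (2,5) w=6
  (4,5) w=6
  (3,5) w=8

Add edge (2,3) w=2 -- no cycle. Running total: 2
Add edge (3,4) w=4 -- no cycle. Running total: 6
Add edge (1,3) w=6 -- no cycle. Running total: 12
Add edge (1,5) w=6 -- no cycle. Running total: 18

MST edges: (2,3,w=2), (3,4,w=4), (1,3,w=6), (1,5,w=6)
Total MST weight: 2 + 4 + 6 + 6 = 18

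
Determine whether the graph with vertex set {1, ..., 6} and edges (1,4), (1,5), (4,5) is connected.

Step 1: Build adjacency list from edges:
  1: 4, 5
  2: (none)
  3: (none)
  4: 1, 5
  5: 1, 4
  6: (none)

Step 2: Run BFS/DFS from vertex 1:
  Visited: {1, 4, 5}
  Reached 3 of 6 vertices

Step 3: Only 3 of 6 vertices reached. Graph is disconnected.
Connected components: {1, 4, 5}, {2}, {3}, {6}
Answer: No, the graph is not connected (4 components).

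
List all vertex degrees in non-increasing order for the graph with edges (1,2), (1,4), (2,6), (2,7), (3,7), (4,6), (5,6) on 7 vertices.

Step 1: Count edges incident to each vertex:
  deg(1) = 2 (neighbors: 2, 4)
  deg(2) = 3 (neighbors: 1, 6, 7)
  deg(3) = 1 (neighbors: 7)
  deg(4) = 2 (neighbors: 1, 6)
  deg(5) = 1 (neighbors: 6)
  deg(6) = 3 (neighbors: 2, 4, 5)
  deg(7) = 2 (neighbors: 2, 3)

Step 2: Sort degrees in non-increasing order:
  Degrees: [2, 3, 1, 2, 1, 3, 2] -> sorted: [3, 3, 2, 2, 2, 1, 1]

Degree sequence: [3, 3, 2, 2, 2, 1, 1]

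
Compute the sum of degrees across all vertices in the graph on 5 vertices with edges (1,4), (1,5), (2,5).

Step 1: Count edges incident to each vertex:
  deg(1) = 2 (neighbors: 4, 5)
  deg(2) = 1 (neighbors: 5)
  deg(3) = 0 (neighbors: none)
  deg(4) = 1 (neighbors: 1)
  deg(5) = 2 (neighbors: 1, 2)

Step 2: Sum all degrees:
  2 + 1 + 0 + 1 + 2 = 6

Verification: sum of degrees = 2 * |E| = 2 * 3 = 6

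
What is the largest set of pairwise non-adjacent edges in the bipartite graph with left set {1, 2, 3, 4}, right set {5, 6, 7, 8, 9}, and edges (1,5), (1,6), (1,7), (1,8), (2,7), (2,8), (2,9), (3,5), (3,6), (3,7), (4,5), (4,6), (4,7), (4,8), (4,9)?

Step 1: List the neighbors of each left vertex:
  1: 5, 6, 7, 8
  2: 7, 8, 9
  3: 5, 6, 7
  4: 5, 6, 7, 8, 9

Step 2: Greedily match left vertices, then look for augmenting paths:
  Match 1 -- 5
  Match 2 -- 7
  Match 3 -- 6
  Match 4 -- 8
  No augmenting path remains.

Step 3: Verify this is maximum:
  Matching size 4 = min(|L|, |R|) = min(4, 5), which is an upper bound, so this matching is maximum.

Maximum matching: {(1,5), (2,7), (3,6), (4,8)}
Size: 4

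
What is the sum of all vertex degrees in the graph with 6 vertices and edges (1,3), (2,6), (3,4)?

Step 1: Count edges incident to each vertex:
  deg(1) = 1 (neighbors: 3)
  deg(2) = 1 (neighbors: 6)
  deg(3) = 2 (neighbors: 1, 4)
  deg(4) = 1 (neighbors: 3)
  deg(5) = 0 (neighbors: none)
  deg(6) = 1 (neighbors: 2)

Step 2: Sum all degrees:
  1 + 1 + 2 + 1 + 0 + 1 = 6

Verification: sum of degrees = 2 * |E| = 2 * 3 = 6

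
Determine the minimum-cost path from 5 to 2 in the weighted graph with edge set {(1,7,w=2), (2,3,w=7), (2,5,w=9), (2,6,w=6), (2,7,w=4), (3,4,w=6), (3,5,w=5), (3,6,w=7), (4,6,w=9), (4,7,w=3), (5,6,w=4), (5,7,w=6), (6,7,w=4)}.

Step 1: Build adjacency list with weights:
  1: 7(w=2)
  2: 3(w=7), 5(w=9), 6(w=6), 7(w=4)
  3: 2(w=7), 4(w=6), 5(w=5), 6(w=7)
  4: 3(w=6), 6(w=9), 7(w=3)
  5: 2(w=9), 3(w=5), 6(w=4), 7(w=6)
  6: 2(w=6), 3(w=7), 4(w=9), 5(w=4), 7(w=4)
  7: 1(w=2), 2(w=4), 4(w=3), 5(w=6), 6(w=4)

Step 2: Apply Dijkstra's algorithm from vertex 5:
  Visit vertex 5 (distance=0)
    Update dist[2] = 9
    Update dist[3] = 5
    Update dist[6] = 4
    Update dist[7] = 6
  Visit vertex 6 (distance=4)
    Update dist[4] = 13
  Visit vertex 3 (distance=5)
    Update dist[4] = 11
  Visit vertex 7 (distance=6)
    Update dist[1] = 8
    Update dist[4] = 9
  Visit vertex 1 (distance=8)
  Visit vertex 2 (distance=9)

Step 3: Shortest path: 5 -> 2
Total weight: 9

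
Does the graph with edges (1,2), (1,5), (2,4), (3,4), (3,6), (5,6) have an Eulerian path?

Step 1: Find the degree of each vertex:
  deg(1) = 2
  deg(2) = 2
  deg(3) = 2
  deg(4) = 2
  deg(5) = 2
  deg(6) = 2

Step 2: Count vertices with odd degree:
  All vertices have even degree (0 odd-degree vertices)

Step 3: Apply Euler's theorem:
  - Eulerian circuit exists iff graph is connected and all vertices have even degree
  - Eulerian path exists iff graph is connected and has 0 or 2 odd-degree vertices

Graph is connected with 0 odd-degree vertices.
Both Eulerian circuit and Eulerian path exist.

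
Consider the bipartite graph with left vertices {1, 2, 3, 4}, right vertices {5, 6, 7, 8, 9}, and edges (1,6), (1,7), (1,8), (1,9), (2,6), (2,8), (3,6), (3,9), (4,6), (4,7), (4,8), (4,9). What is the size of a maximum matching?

Step 1: List the neighbors of each left vertex:
  1: 6, 7, 8, 9
  2: 6, 8
  3: 6, 9
  4: 6, 7, 8, 9

Step 2: Greedily match left vertices, then look for augmenting paths:
  Match 1 -- 6
  Match 2 -- 8
  Match 3 -- 9
  Match 4 -- 7
  No augmenting path remains.

Step 3: Verify this is maximum:
  Matching size 4 = min(|L|, |R|) = min(4, 5), which is an upper bound, so this matching is maximum.

Maximum matching: {(1,6), (2,8), (3,9), (4,7)}
Size: 4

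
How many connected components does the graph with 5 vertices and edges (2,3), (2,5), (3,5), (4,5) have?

Step 1: Build adjacency list from edges:
  1: (none)
  2: 3, 5
  3: 2, 5
  4: 5
  5: 2, 3, 4

Step 2: Run BFS/DFS from vertex 1:
  Visited: {1}
  Reached 1 of 5 vertices

Step 3: Only 1 of 5 vertices reached. Graph is disconnected.
Connected components: {1}, {2, 3, 4, 5}
Number of connected components: 2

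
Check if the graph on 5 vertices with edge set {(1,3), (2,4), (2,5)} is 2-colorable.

Step 1: Attempt 2-coloring using BFS:
  Start at vertex 1, assign color 0
  Color vertex 3 with color 1 (neighbor of 1)
  Start new component at vertex 2, assign color 0
  Color vertex 4 with color 1 (neighbor of 2)
  Color vertex 5 with color 1 (neighbor of 2)

Step 2: 2-coloring succeeded. No conflicts found.
  Set A (color 0): {1, 2}
  Set B (color 1): {3, 4, 5}

The graph is bipartite with partition {1, 2}, {3, 4, 5}.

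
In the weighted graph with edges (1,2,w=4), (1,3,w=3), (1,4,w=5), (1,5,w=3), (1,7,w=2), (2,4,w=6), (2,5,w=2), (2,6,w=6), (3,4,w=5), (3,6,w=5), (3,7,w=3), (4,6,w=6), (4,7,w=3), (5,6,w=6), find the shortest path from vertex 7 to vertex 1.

Step 1: Build adjacency list with weights:
  1: 2(w=4), 3(w=3), 4(w=5), 5(w=3), 7(w=2)
  2: 1(w=4), 4(w=6), 5(w=2), 6(w=6)
  3: 1(w=3), 4(w=5), 6(w=5), 7(w=3)
  4: 1(w=5), 2(w=6), 3(w=5), 6(w=6), 7(w=3)
  5: 1(w=3), 2(w=2), 6(w=6)
  6: 2(w=6), 3(w=5), 4(w=6), 5(w=6)
  7: 1(w=2), 3(w=3), 4(w=3)

Step 2: Apply Dijkstra's algorithm from vertex 7:
  Visit vertex 7 (distance=0)
    Update dist[1] = 2
    Update dist[3] = 3
    Update dist[4] = 3
  Visit vertex 1 (distance=2)
    Update dist[2] = 6
    Update dist[5] = 5

Step 3: Shortest path: 7 -> 1
Total weight: 2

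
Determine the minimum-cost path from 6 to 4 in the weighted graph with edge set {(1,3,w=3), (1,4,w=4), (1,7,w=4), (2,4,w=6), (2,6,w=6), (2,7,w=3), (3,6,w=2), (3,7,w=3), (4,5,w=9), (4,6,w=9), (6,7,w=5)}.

Step 1: Build adjacency list with weights:
  1: 3(w=3), 4(w=4), 7(w=4)
  2: 4(w=6), 6(w=6), 7(w=3)
  3: 1(w=3), 6(w=2), 7(w=3)
  4: 1(w=4), 2(w=6), 5(w=9), 6(w=9)
  5: 4(w=9)
  6: 2(w=6), 3(w=2), 4(w=9), 7(w=5)
  7: 1(w=4), 2(w=3), 3(w=3), 6(w=5)

Step 2: Apply Dijkstra's algorithm from vertex 6:
  Visit vertex 6 (distance=0)
    Update dist[2] = 6
    Update dist[3] = 2
    Update dist[4] = 9
    Update dist[7] = 5
  Visit vertex 3 (distance=2)
    Update dist[1] = 5
  Visit vertex 1 (distance=5)
  Visit vertex 7 (distance=5)
  Visit vertex 2 (distance=6)
  Visit vertex 4 (distance=9)
    Update dist[5] = 18

Step 3: Shortest path: 6 -> 4
Total weight: 9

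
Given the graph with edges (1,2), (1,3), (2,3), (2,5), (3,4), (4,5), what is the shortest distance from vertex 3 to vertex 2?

Step 1: Build adjacency list:
  1: 2, 3
  2: 1, 3, 5
  3: 1, 2, 4
  4: 3, 5
  5: 2, 4

Step 2: BFS from vertex 3 to find shortest path to 2:
  vertex 1 reached at distance 1
  vertex 2 reached at distance 1

Step 3: Shortest path: 3 -> 2
Path length: 1 edge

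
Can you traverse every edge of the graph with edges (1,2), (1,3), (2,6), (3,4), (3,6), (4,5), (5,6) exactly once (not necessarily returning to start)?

Step 1: Find the degree of each vertex:
  deg(1) = 2
  deg(2) = 2
  deg(3) = 3
  deg(4) = 2
  deg(5) = 2
  deg(6) = 3

Step 2: Count vertices with odd degree:
  Odd-degree vertices: 3, 6 (2 total)

Step 3: Apply Euler's theorem:
  - Eulerian circuit exists iff graph is connected and all vertices have even degree
  - Eulerian path exists iff graph is connected and has 0 or 2 odd-degree vertices

Graph is connected with exactly 2 odd-degree vertices (3, 6).
Eulerian path exists (starting and ending at the odd-degree vertices), but no Eulerian circuit.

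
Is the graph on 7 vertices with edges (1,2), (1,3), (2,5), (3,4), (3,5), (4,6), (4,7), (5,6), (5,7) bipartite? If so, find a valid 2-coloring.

Step 1: Attempt 2-coloring using BFS:
  Start at vertex 1, assign color 0
  Color vertex 2 with color 1 (neighbor of 1)
  Color vertex 3 with color 1 (neighbor of 1)
  Color vertex 5 with color 0 (neighbor of 2)
  Color vertex 4 with color 0 (neighbor of 3)
  Color vertex 6 with color 1 (neighbor of 5)
  Color vertex 7 with color 1 (neighbor of 5)

Step 2: 2-coloring succeeded. No conflicts found.
  Set A (color 0): {1, 4, 5}
  Set B (color 1): {2, 3, 6, 7}

The graph is bipartite with partition {1, 4, 5}, {2, 3, 6, 7}.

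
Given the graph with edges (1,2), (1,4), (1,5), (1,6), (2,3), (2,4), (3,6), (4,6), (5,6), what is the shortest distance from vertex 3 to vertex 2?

Step 1: Build adjacency list:
  1: 2, 4, 5, 6
  2: 1, 3, 4
  3: 2, 6
  4: 1, 2, 6
  5: 1, 6
  6: 1, 3, 4, 5

Step 2: BFS from vertex 3 to find shortest path to 2:
  vertex 2 reached at distance 1

Step 3: Shortest path: 3 -> 2
Path length: 1 edge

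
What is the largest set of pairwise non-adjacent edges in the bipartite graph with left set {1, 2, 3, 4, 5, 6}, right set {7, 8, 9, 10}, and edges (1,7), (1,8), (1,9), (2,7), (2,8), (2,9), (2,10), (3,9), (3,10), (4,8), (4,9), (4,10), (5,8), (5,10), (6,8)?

Step 1: List the neighbors of each left vertex:
  1: 7, 8, 9
  2: 7, 8, 9, 10
  3: 9, 10
  4: 8, 9, 10
  5: 8, 10
  6: 8

Step 2: Greedily match left vertices, then look for augmenting paths:
  Match 1 -- 7
  Match 2 -- 8
  Match 3 -- 9
  Match 4 -- 10
  No augmenting path remains.

Step 3: Verify this is maximum:
  Matching size 4 = min(|L|, |R|) = min(6, 4), which is an upper bound, so this matching is maximum.

Maximum matching: {(1,7), (2,8), (3,9), (4,10)}
Size: 4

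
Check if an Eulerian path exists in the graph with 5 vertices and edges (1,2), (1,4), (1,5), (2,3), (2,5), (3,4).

Step 1: Find the degree of each vertex:
  deg(1) = 3
  deg(2) = 3
  deg(3) = 2
  deg(4) = 2
  deg(5) = 2

Step 2: Count vertices with odd degree:
  Odd-degree vertices: 1, 2 (2 total)

Step 3: Apply Euler's theorem:
  - Eulerian circuit exists iff graph is connected and all vertices have even degree
  - Eulerian path exists iff graph is connected and has 0 or 2 odd-degree vertices

Graph is connected with exactly 2 odd-degree vertices (1, 2).
Eulerian path exists (starting and ending at the odd-degree vertices), but no Eulerian circuit.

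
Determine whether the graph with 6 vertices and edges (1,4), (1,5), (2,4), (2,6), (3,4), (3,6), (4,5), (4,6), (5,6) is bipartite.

Step 1: Attempt 2-coloring using BFS:
  Start at vertex 1, assign color 0
  Color vertex 4 with color 1 (neighbor of 1)
  Color vertex 5 with color 1 (neighbor of 1)
  Color vertex 2 with color 0 (neighbor of 4)
  Color vertex 3 with color 0 (neighbor of 4)

Step 2: Conflict found! Vertices 4 and 5 are adjacent but have the same color.
This means the graph contains an odd cycle.

The graph is NOT bipartite.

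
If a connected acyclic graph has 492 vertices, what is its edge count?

A tree on n vertices always has exactly n - 1 edges.
For n = 492: edges = 492 - 1 = 491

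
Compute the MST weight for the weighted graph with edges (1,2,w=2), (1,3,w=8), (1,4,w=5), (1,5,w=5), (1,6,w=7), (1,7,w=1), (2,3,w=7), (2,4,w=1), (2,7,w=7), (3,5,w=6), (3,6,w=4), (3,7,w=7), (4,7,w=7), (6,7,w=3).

Apply Kruskal's algorithm (sort edges by weight, add if no cycle):

Sorted edges by weight:
  (1,7) w=1
  (2,4) w=1
  (1,2) w=2
  (6,7) w=3
  (3,6) w=4
  (1,5) w=5
  (1,4) w=5
  (3,5) w=6
  (1,6) w=7
  (2,7) w=7
  (2,3) w=7
  (3,7) w=7
  (4,7) w=7
  (1,3) w=8

Add edge (1,7) w=1 -- no cycle. Running total: 1
Add edge (2,4) w=1 -- no cycle. Running total: 2
Add edge (1,2) w=2 -- no cycle. Running total: 4
Add edge (6,7) w=3 -- no cycle. Running total: 7
Add edge (3,6) w=4 -- no cycle. Running total: 11
Add edge (1,5) w=5 -- no cycle. Running total: 16

MST edges: (1,7,w=1), (2,4,w=1), (1,2,w=2), (6,7,w=3), (3,6,w=4), (1,5,w=5)
Total MST weight: 1 + 1 + 2 + 3 + 4 + 5 = 16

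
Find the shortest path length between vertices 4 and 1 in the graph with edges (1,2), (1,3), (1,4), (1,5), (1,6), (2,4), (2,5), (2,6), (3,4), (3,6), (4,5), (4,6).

Step 1: Build adjacency list:
  1: 2, 3, 4, 5, 6
  2: 1, 4, 5, 6
  3: 1, 4, 6
  4: 1, 2, 3, 5, 6
  5: 1, 2, 4
  6: 1, 2, 3, 4

Step 2: BFS from vertex 4 to find shortest path to 1:
  vertex 1 reached at distance 1

Step 3: Shortest path: 4 -> 1
Path length: 1 edge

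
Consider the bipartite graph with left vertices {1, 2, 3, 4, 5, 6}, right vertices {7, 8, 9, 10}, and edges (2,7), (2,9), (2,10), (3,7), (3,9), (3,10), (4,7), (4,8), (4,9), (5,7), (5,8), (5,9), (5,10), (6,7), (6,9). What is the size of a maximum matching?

Step 1: List the neighbors of each left vertex:
  1: (none)
  2: 7, 9, 10
  3: 7, 9, 10
  4: 7, 8, 9
  5: 7, 8, 9, 10
  6: 7, 9

Step 2: Greedily match left vertices, then look for augmenting paths:
  Match 2 -- 7
  Match 3 -- 9
  Match 4 -- 8
  Match 5 -- 10
  No augmenting path remains.

Step 3: Verify this is maximum:
  Matching size 4 = min(|L|, |R|) = min(6, 4), which is an upper bound, so this matching is maximum.

Maximum matching: {(2,7), (3,9), (4,8), (5,10)}
Size: 4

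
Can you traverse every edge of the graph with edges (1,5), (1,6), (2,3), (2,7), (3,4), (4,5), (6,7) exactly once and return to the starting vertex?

Step 1: Find the degree of each vertex:
  deg(1) = 2
  deg(2) = 2
  deg(3) = 2
  deg(4) = 2
  deg(5) = 2
  deg(6) = 2
  deg(7) = 2

Step 2: Count vertices with odd degree:
  All vertices have even degree (0 odd-degree vertices)

Step 3: Apply Euler's theorem:
  - Eulerian circuit exists iff graph is connected and all vertices have even degree
  - Eulerian path exists iff graph is connected and has 0 or 2 odd-degree vertices

Graph is connected with 0 odd-degree vertices.
Both Eulerian circuit and Eulerian path exist.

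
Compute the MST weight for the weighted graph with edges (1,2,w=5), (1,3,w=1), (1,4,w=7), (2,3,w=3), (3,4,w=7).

Apply Kruskal's algorithm (sort edges by weight, add if no cycle):

Sorted edges by weight:
  (1,3) w=1
  (2,3) w=3
  (1,2) w=5
  (1,4) w=7
  (3,4) w=7

Add edge (1,3) w=1 -- no cycle. Running total: 1
Add edge (2,3) w=3 -- no cycle. Running total: 4
Skip edge (1,2) w=5 -- would create cycle
Add edge (1,4) w=7 -- no cycle. Running total: 11

MST edges: (1,3,w=1), (2,3,w=3), (1,4,w=7)
Total MST weight: 1 + 3 + 7 = 11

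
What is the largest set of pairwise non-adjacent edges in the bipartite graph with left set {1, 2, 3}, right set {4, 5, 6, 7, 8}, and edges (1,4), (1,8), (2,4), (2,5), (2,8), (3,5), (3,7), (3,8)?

Step 1: List the neighbors of each left vertex:
  1: 4, 8
  2: 4, 5, 8
  3: 5, 7, 8

Step 2: Greedily match left vertices, then look for augmenting paths:
  Match 1 -- 4
  Match 2 -- 5
  Match 3 -- 7
  No augmenting path remains.

Step 3: Verify this is maximum:
  Matching size 3 = min(|L|, |R|) = min(3, 5), which is an upper bound, so this matching is maximum.

Maximum matching: {(1,4), (2,5), (3,7)}
Size: 3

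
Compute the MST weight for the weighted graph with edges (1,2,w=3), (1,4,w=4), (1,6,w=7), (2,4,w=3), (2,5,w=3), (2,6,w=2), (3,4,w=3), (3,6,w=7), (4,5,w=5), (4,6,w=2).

Apply Kruskal's algorithm (sort edges by weight, add if no cycle):

Sorted edges by weight:
  (2,6) w=2
  (4,6) w=2
  (1,2) w=3
  (2,4) w=3
  (2,5) w=3
  (3,4) w=3
  (1,4) w=4
  (4,5) w=5
  (1,6) w=7
  (3,6) w=7

Add edge (2,6) w=2 -- no cycle. Running total: 2
Add edge (4,6) w=2 -- no cycle. Running total: 4
Add edge (1,2) w=3 -- no cycle. Running total: 7
Skip edge (2,4) w=3 -- would create cycle
Add edge (2,5) w=3 -- no cycle. Running total: 10
Add edge (3,4) w=3 -- no cycle. Running total: 13

MST edges: (2,6,w=2), (4,6,w=2), (1,2,w=3), (2,5,w=3), (3,4,w=3)
Total MST weight: 2 + 2 + 3 + 3 + 3 = 13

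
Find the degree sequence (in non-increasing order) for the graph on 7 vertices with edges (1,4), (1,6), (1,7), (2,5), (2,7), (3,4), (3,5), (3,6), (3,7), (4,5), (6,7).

Step 1: Count edges incident to each vertex:
  deg(1) = 3 (neighbors: 4, 6, 7)
  deg(2) = 2 (neighbors: 5, 7)
  deg(3) = 4 (neighbors: 4, 5, 6, 7)
  deg(4) = 3 (neighbors: 1, 3, 5)
  deg(5) = 3 (neighbors: 2, 3, 4)
  deg(6) = 3 (neighbors: 1, 3, 7)
  deg(7) = 4 (neighbors: 1, 2, 3, 6)

Step 2: Sort degrees in non-increasing order:
  Degrees: [3, 2, 4, 3, 3, 3, 4] -> sorted: [4, 4, 3, 3, 3, 3, 2]

Degree sequence: [4, 4, 3, 3, 3, 3, 2]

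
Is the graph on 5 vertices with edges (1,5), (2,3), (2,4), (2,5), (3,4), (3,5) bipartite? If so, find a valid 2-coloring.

Step 1: Attempt 2-coloring using BFS:
  Start at vertex 1, assign color 0
  Color vertex 5 with color 1 (neighbor of 1)
  Color vertex 2 with color 0 (neighbor of 5)
  Color vertex 3 with color 0 (neighbor of 5)

Step 2: Conflict found! Vertices 2 and 3 are adjacent but have the same color.
This means the graph contains an odd cycle.

The graph is NOT bipartite.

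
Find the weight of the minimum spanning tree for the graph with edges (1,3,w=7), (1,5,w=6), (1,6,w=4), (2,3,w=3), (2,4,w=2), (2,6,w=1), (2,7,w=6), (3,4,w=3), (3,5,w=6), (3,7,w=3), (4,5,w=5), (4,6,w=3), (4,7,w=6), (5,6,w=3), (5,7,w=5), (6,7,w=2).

Apply Kruskal's algorithm (sort edges by weight, add if no cycle):

Sorted edges by weight:
  (2,6) w=1
  (2,4) w=2
  (6,7) w=2
  (2,3) w=3
  (3,4) w=3
  (3,7) w=3
  (4,6) w=3
  (5,6) w=3
  (1,6) w=4
  (4,5) w=5
  (5,7) w=5
  (1,5) w=6
  (2,7) w=6
  (3,5) w=6
  (4,7) w=6
  (1,3) w=7

Add edge (2,6) w=1 -- no cycle. Running total: 1
Add edge (2,4) w=2 -- no cycle. Running total: 3
Add edge (6,7) w=2 -- no cycle. Running total: 5
Add edge (2,3) w=3 -- no cycle. Running total: 8
Skip edge (3,4) w=3 -- would create cycle
Skip edge (3,7) w=3 -- would create cycle
Skip edge (4,6) w=3 -- would create cycle
Add edge (5,6) w=3 -- no cycle. Running total: 11
Add edge (1,6) w=4 -- no cycle. Running total: 15

MST edges: (2,6,w=1), (2,4,w=2), (6,7,w=2), (2,3,w=3), (5,6,w=3), (1,6,w=4)
Total MST weight: 1 + 2 + 2 + 3 + 3 + 4 = 15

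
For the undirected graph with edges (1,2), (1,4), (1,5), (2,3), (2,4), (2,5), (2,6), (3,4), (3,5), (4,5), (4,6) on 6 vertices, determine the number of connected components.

Step 1: Build adjacency list from edges:
  1: 2, 4, 5
  2: 1, 3, 4, 5, 6
  3: 2, 4, 5
  4: 1, 2, 3, 5, 6
  5: 1, 2, 3, 4
  6: 2, 4

Step 2: Run BFS/DFS from vertex 1:
  Visited: {1, 2, 4, 5, 3, 6}
  Reached 6 of 6 vertices

Step 3: All 6 vertices reached from vertex 1, so the graph is connected.
Number of connected components: 1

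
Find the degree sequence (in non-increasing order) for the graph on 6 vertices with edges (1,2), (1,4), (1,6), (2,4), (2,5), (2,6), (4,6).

Step 1: Count edges incident to each vertex:
  deg(1) = 3 (neighbors: 2, 4, 6)
  deg(2) = 4 (neighbors: 1, 4, 5, 6)
  deg(3) = 0 (neighbors: none)
  deg(4) = 3 (neighbors: 1, 2, 6)
  deg(5) = 1 (neighbors: 2)
  deg(6) = 3 (neighbors: 1, 2, 4)

Step 2: Sort degrees in non-increasing order:
  Degrees: [3, 4, 0, 3, 1, 3] -> sorted: [4, 3, 3, 3, 1, 0]

Degree sequence: [4, 3, 3, 3, 1, 0]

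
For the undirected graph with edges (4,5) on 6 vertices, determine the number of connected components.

Step 1: Build adjacency list from edges:
  1: (none)
  2: (none)
  3: (none)
  4: 5
  5: 4
  6: (none)

Step 2: Run BFS/DFS from vertex 1:
  Visited: {1}
  Reached 1 of 6 vertices

Step 3: Only 1 of 6 vertices reached. Graph is disconnected.
Connected components: {1}, {2}, {3}, {4, 5}, {6}
Number of connected components: 5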